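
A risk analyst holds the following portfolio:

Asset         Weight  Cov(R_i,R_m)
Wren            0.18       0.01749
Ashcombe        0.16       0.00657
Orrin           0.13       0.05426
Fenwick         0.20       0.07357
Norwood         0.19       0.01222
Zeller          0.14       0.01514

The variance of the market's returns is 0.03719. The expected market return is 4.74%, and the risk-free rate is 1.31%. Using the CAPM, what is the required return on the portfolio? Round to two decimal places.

β_Wren = 0.01749 / 0.03719 = 0.4703
β_Ashcombe = 0.00657 / 0.03719 = 0.1767
β_Orrin = 0.05426 / 0.03719 = 1.4590
β_Fenwick = 0.07357 / 0.03719 = 1.9782
β_Norwood = 0.01222 / 0.03719 = 0.3286
β_Zeller = 0.01514 / 0.03719 = 0.4071
β_P = Σ w_i β_i = 0.18×0.4703 + 0.16×0.1767 + 0.13×1.4590 + 0.20×1.9782 + 0.19×0.3286 + 0.14×0.4071 = 0.8177
MRP = 4.74% − 1.31% = 3.43%
E(R_P) = R_f + β_P × MRP = 1.31% + 0.8177 × 3.43% = 4.11%

4.11%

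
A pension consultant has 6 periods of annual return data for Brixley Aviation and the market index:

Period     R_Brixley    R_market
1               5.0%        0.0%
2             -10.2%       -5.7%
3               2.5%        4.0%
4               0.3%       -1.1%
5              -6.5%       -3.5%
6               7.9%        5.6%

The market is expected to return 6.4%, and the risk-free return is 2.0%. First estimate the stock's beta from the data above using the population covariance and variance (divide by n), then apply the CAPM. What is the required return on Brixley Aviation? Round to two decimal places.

Mean R_i = (5.0 − 10.2 + 2.5 + 0.3 − 6.5 + 7.9) / 6 = -0.1667%
Mean R_m = (0.0 − 5.7 + 4.0 − 1.1 − 3.5 + 5.6) / 6 = -0.1167%
Σ(R_i − R̄_i)(R_m − R̄_m) = 134.6833  ⇒  Cov = 134.6833 / 6 = 22.4472
Σ(R_m − R̄_m)² = 93.2283  ⇒  Var(R_m) = 93.2283 / 6 = 15.5381
β = Cov / Var(R_m) = 22.4472 / 15.5381 = 1.4447
MRP = 6.4% − 2.0% = 4.40%
E(R) = R_f + β × MRP = 2.0% + 1.4447 × 4.4% = 8.36%

8.36%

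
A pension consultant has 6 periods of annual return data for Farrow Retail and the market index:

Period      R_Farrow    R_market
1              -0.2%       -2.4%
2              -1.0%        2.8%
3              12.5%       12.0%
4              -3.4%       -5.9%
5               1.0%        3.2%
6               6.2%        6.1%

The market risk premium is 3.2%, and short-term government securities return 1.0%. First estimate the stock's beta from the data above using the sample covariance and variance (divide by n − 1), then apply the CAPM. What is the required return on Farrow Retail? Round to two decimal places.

Mean R_i = (-0.2 − 1.0 + 12.5 − 3.4 + 1.0 + 6.2) / 6 = 2.5167%
Mean R_m = (-2.4 + 2.8 + 12.0 − 5.9 + 3.2 + 6.1) / 6 = 2.6333%
Σ(R_i − R̄_i)(R_m − R̄_m) = 168.9967  ⇒  Cov = 168.9967 / 5 = 33.7993
Σ(R_m − R̄_m)² = 198.2533  ⇒  Var(R_m) = 198.2533 / 5 = 39.6507
β = Cov / Var(R_m) = 33.7993 / 39.6507 = 0.8524
E(R) = R_f + β × MRP = 1.0% + 0.8524 × 3.2% = 3.73%

3.73%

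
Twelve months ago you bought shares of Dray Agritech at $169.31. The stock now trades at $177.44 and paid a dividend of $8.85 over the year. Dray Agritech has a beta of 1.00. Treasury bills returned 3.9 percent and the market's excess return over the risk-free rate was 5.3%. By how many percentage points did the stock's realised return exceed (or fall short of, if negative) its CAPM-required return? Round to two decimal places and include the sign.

+0.83%

Realised HPR = (P1 + D1 − P0) / P0 = (177.44 + 8.85 − 169.31) / 169.31 = 16.98 / 169.31 = 10.0289%
CAPM required = R_f + β·MRP = 3.9% + 1.00 × 5.3% = 9.2000%
α = realised − required = 10.0289% − 9.2000% = +0.83%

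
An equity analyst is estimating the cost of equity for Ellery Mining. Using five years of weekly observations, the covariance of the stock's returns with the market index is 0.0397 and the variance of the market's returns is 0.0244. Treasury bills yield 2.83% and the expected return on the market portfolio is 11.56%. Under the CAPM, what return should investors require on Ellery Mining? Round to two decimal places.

17.03%

β = Cov(R_i, R_m) / Var(R_m) = 0.0397 / 0.0244 = 1.6270
MRP = 11.56% − 2.83% = 8.73%
E(R) = R_f + β × MRP = 2.83% + 1.6270 × 8.73% = 17.03%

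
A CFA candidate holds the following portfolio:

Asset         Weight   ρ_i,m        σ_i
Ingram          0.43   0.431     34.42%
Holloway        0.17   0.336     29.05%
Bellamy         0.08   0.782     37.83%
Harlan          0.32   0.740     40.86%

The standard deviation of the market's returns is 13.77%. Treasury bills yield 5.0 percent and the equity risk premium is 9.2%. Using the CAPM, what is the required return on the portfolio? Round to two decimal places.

18.42%

β_Ingram = 0.431 × 34.42% / 13.77% = 1.0773
β_Holloway = 0.336 × 29.05% / 13.77% = 0.7088
β_Bellamy = 0.782 × 37.83% / 13.77% = 2.1484
β_Harlan = 0.740 × 40.86% / 13.77% = 2.1958
β_P = Σ w_i β_i = 0.43×1.0773 + 0.17×0.7088 + 0.08×2.1484 + 0.32×2.1958 = 1.4583
E(R_P) = R_f + β_P × MRP = 5.0% + 1.4583 × 9.2% = 18.42%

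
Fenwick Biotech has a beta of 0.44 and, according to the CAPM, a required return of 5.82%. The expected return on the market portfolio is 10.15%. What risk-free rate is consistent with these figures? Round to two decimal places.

E(R) = R_f + β(E(R_m) − R_f) = R_f(1 − β) + β·E(R_m)
5.82% = R_f × (1 − 0.44) + 0.44 × 10.15%
5.82% = R_f × 0.56 + 4.4660%
R_f = (5.82% − 4.4660%) / 0.56 = 2.42%

2.42%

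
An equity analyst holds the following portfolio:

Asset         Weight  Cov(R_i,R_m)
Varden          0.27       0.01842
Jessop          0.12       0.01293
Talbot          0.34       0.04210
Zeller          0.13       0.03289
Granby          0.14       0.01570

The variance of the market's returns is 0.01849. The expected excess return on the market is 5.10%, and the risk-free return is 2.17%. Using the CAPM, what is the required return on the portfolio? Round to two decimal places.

9.70%

β_Varden = 0.01842 / 0.01849 = 0.9962
β_Jessop = 0.01293 / 0.01849 = 0.6993
β_Talbot = 0.04210 / 0.01849 = 2.2769
β_Zeller = 0.03289 / 0.01849 = 1.7788
β_Granby = 0.01570 / 0.01849 = 0.8491
β_P = Σ w_i β_i = 0.27×0.9962 + 0.12×0.6993 + 0.34×2.2769 + 0.13×1.7788 + 0.14×0.8491 = 1.4772
E(R_P) = R_f + β_P × MRP = 2.17% + 1.4772 × 5.10% = 9.70%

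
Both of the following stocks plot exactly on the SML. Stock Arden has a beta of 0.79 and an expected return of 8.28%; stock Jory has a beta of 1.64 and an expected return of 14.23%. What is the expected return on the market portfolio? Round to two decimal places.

9.75%

Both satisfy E(R) = R_f + β·MRP, so the slope of the SML is
MRP = (14.23% − 8.28%) / (1.64 − 0.79) = 5.95% / 0.85 = 7.0000%
R_f = E(R_Arden) − β_Arden·MRP = 8.28% − 0.79 × 7.0000% = 2.7500%
E(R_m) = R_f + MRP = 2.7500% + 7.0000% = 9.75%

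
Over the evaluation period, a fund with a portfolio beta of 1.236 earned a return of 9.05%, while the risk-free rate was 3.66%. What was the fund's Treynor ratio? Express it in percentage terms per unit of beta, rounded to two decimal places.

Treynor = (R_P − R_f) / β_P = (9.05% − 3.66%) / 1.2360 = 5.39% / 1.2360 = 4.36%

4.36%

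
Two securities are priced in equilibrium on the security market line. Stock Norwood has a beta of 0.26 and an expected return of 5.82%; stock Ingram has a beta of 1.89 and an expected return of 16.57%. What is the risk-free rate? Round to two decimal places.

Both satisfy E(R) = R_f + β·MRP, so the slope of the SML is
MRP = (16.57% − 5.82%) / (1.89 − 0.26) = 10.75% / 1.63 = 6.5951%
R_f = E(R_Norwood) − β_Norwood·MRP = 5.82% − 0.26 × 6.5951% = 4.1053%

4.11%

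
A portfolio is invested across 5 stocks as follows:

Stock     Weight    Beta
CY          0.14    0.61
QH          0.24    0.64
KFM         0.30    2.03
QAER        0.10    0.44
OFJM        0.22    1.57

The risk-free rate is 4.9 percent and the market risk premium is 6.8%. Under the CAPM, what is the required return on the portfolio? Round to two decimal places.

β_P = Σ w_i β_i = 0.14×0.61 + 0.24×0.64 + 0.30×2.03 + 0.10×0.44 + 0.22×1.57 = 1.2374
E(R_P) = R_f + β_P × MRP = 4.9% + 1.2374 × 6.8% = 13.31%

13.31%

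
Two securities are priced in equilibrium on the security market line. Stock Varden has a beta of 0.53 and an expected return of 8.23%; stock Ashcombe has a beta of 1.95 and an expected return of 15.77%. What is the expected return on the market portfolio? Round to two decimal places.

10.73%

Both satisfy E(R) = R_f + β·MRP, so the slope of the SML is
MRP = (15.77% − 8.23%) / (1.95 − 0.53) = 7.54% / 1.42 = 5.3099%
R_f = E(R_Varden) − β_Varden·MRP = 8.23% − 0.53 × 5.3099% = 5.4158%
E(R_m) = R_f + MRP = 5.4158% + 5.3099% = 10.73%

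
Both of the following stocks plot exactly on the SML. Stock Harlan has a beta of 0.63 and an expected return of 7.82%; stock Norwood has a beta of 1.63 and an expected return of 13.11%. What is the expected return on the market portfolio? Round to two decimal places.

Both satisfy E(R) = R_f + β·MRP, so the slope of the SML is
MRP = (13.11% − 7.82%) / (1.63 − 0.63) = 5.29% / 1.00 = 5.2900%
R_f = E(R_Harlan) − β_Harlan·MRP = 7.82% − 0.63 × 5.2900% = 4.4873%
E(R_m) = R_f + MRP = 4.4873% + 5.2900% = 9.78%

9.78%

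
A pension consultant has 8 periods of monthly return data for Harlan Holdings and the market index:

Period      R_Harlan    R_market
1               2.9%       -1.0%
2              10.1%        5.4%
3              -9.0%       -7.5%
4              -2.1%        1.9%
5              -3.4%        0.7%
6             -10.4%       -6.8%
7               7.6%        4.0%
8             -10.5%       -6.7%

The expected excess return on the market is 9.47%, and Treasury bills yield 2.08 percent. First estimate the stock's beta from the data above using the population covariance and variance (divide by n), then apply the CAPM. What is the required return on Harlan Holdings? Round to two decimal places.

15.67%

Mean R_i = (2.9 + 10.1 − 9.0 − 2.1 − 3.4 − 10.4 + 7.6 − 10.5) / 8 = -1.8500%
Mean R_m = (-1.0 + 5.4 − 7.5 + 1.9 + 0.7 − 6.8 + 4.0 − 6.7) / 8 = -1.2500%
Σ(R_i − R̄_i)(R_m − R̄_m) = 265.7400  ⇒  Cov = 265.7400 / 8 = 33.2175
Σ(R_m − R̄_m)² = 185.1400  ⇒  Var(R_m) = 185.1400 / 8 = 23.1425
β = Cov / Var(R_m) = 33.2175 / 23.1425 = 1.4353
E(R) = R_f + β × MRP = 2.08% + 1.4353 × 9.47% = 15.67%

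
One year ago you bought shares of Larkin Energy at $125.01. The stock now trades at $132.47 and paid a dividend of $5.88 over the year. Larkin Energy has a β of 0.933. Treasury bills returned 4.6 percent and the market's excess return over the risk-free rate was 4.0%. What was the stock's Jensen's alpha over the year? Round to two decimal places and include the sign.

+2.34%

Realised HPR = (P1 + D1 − P0) / P0 = (132.47 + 5.88 − 125.01) / 125.01 = 13.34 / 125.01 = 10.6711%
CAPM required = R_f + β·MRP = 4.6% + 0.933 × 4.0% = 8.3320%
α = realised − required = 10.6711% − 8.3320% = +2.34%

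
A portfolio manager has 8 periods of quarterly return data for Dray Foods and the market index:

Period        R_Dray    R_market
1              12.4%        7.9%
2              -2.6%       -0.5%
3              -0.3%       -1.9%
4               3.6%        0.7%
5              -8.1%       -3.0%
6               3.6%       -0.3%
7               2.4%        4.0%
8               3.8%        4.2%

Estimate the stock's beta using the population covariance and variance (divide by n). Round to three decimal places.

1.388

Mean R_i = (12.4 − 2.6 − 0.3 + 3.6 − 8.1 + 3.6 + 2.4 + 3.8) / 8 = 1.8500%
Mean R_m = (7.9 − 0.5 − 1.9 + 0.7 − 3.0 − 0.3 + 4.0 + 4.2) / 8 = 1.3875%
Σ(R_i − R̄_i)(R_m − R̄_m) = 130.5950  ⇒  Cov = 130.5950 / 8 = 16.3244
Σ(R_m − R̄_m)² = 94.0888  ⇒  Var(R_m) = 94.0888 / 8 = 11.7611
β = Cov / Var(R_m) = 16.3244 / 11.7611 = 1.3880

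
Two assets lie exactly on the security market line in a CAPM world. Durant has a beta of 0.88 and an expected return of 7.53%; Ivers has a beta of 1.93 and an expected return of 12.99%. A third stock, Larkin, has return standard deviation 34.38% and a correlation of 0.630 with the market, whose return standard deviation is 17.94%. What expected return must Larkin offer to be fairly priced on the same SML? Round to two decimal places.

9.23%

MRP = (12.99% − 7.53%) / (1.93 − 0.88) = 5.2000%
R_f = 7.53% − 0.88 × 5.2000% = 2.9540%
β_Larkin = ρ·σ_i/σ_m = 0.630 × 34.38 / 17.94 = 1.2073
E(R_Larkin) = R_f + β × MRP = 2.9540% + 1.2073 × 5.2000% = 9.23%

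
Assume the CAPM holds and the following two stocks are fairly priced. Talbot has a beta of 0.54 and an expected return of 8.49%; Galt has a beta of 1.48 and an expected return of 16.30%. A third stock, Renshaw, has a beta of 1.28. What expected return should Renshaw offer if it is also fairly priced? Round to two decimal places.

MRP (SML slope) = (16.30% − 8.49%) / (1.48 − 0.54) = 7.81% / 0.94 = 8.3085%
R_f (intercept) = 8.49% − 0.54 × 8.3085% = 4.0034%
E(R_Renshaw) = R_f + β × MRP = 4.0034% + 1.28 × 8.3085% = 14.64%

14.64%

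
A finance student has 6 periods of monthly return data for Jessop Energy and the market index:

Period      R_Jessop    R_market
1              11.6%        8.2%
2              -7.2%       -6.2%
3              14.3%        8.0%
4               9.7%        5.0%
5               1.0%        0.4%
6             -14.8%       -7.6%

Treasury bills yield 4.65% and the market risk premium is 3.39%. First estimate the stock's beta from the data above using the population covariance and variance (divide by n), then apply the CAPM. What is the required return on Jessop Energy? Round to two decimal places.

10.19%

Mean R_i = (11.6 − 7.2 + 14.3 + 9.7 + 1.0 − 14.8) / 6 = 2.4333%
Mean R_m = (8.2 − 6.2 + 8.0 + 5.0 + 0.4 − 7.6) / 6 = 1.3000%
Σ(R_i − R̄_i)(R_m − R̄_m) = 396.5600  ⇒  Cov = 396.5600 / 6 = 66.0933
Σ(R_m − R̄_m)² = 242.4600  ⇒  Var(R_m) = 242.4600 / 6 = 40.4100
β = Cov / Var(R_m) = 66.0933 / 40.4100 = 1.6356
E(R) = R_f + β × MRP = 4.65% + 1.6356 × 3.39% = 10.19%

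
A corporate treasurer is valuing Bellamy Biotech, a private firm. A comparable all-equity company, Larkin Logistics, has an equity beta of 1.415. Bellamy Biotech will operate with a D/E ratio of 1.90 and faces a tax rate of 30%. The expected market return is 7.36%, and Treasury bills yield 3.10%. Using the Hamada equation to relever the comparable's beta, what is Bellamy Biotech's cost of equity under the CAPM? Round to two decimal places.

β_L = β_U × [1 + (1 − t)(D/E)] = 1.415 × [1 + (1 − 0.30) × 1.90]
    = 1.415 × [1 + 0.70 × 1.90] = 1.415 × 2.3300 = 3.2970
MRP = 7.36% − 3.10% = 4.26%
E(R) = R_f + β_L × MRP = 3.10% + 3.2970 × 4.26% = 17.15%

17.15%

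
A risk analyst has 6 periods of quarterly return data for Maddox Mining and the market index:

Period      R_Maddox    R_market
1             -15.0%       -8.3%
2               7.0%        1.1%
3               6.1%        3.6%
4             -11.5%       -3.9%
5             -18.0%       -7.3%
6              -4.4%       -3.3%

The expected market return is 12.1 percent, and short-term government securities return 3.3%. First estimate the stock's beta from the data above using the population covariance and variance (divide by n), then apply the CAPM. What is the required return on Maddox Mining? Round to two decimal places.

Mean R_i = (-15.0 + 7.0 + 6.1 − 11.5 − 18.0 − 4.4) / 6 = -5.9667%
Mean R_m = (-8.3 + 1.1 + 3.6 − 3.9 − 7.3 − 3.3) / 6 = -3.0167%
Σ(R_i − R̄_i)(R_m − R̄_m) = 236.9333  ⇒  Cov = 236.9333 / 6 = 39.4889
Σ(R_m − R̄_m)² = 107.8483  ⇒  Var(R_m) = 107.8483 / 6 = 17.9747
β = Cov / Var(R_m) = 39.4889 / 17.9747 = 2.1969
MRP = 12.1% − 3.3% = 8.80%
E(R) = R_f + β × MRP = 3.3% + 2.1969 × 8.8% = 22.63%

22.63%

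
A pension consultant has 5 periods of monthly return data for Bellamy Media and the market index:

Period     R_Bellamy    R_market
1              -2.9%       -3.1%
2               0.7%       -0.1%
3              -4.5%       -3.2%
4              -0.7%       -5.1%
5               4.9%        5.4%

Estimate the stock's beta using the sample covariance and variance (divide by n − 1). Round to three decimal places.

Mean R_i = (-2.9 + 0.7 − 4.5 − 0.7 + 4.9) / 5 = -0.5000%
Mean R_m = (-3.1 − 0.1 − 3.2 − 5.1 + 5.4) / 5 = -1.2200%
Σ(R_i − R̄_i)(R_m − R̄_m) = 50.3000  ⇒  Cov = 50.3000 / 4 = 12.5750
Σ(R_m − R̄_m)² = 67.5880  ⇒  Var(R_m) = 67.5880 / 4 = 16.8970
β = Cov / Var(R_m) = 12.5750 / 16.8970 = 0.7442

0.744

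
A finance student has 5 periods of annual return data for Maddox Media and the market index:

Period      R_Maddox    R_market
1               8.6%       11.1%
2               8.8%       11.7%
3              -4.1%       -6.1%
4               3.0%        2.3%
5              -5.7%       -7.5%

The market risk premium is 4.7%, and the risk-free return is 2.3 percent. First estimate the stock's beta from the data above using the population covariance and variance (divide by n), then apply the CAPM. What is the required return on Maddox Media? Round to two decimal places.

Mean R_i = (8.6 + 8.8 − 4.1 + 3.0 − 5.7) / 5 = 2.1200%
Mean R_m = (11.1 + 11.7 − 6.1 + 2.3 − 7.5) / 5 = 2.3000%
Σ(R_i − R̄_i)(R_m − R̄_m) = 248.7000  ⇒  Cov = 248.7000 / 5 = 49.7400
Σ(R_m − R̄_m)² = 332.4000  ⇒  Var(R_m) = 332.4000 / 5 = 66.4800
β = Cov / Var(R_m) = 49.7400 / 66.4800 = 0.7482
E(R) = R_f + β × MRP = 2.3% + 0.7482 × 4.7% = 5.82%

5.82%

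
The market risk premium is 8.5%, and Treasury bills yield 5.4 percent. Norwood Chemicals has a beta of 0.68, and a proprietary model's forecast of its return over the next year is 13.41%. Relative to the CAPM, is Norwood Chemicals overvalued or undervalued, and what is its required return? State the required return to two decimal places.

Required return = R_f + β·MRP = 5.4% + 0.68 × 8.5% = 11.18%
Forecast 13.41% > required 11.18% → the stock plots above the SML → undervalued.

Undervalued; required return 11.18%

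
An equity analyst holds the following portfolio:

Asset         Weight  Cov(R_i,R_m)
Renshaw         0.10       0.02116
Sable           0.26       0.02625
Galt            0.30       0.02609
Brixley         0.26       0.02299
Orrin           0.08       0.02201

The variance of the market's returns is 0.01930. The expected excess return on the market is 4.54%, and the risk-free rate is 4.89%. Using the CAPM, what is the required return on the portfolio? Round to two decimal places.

β_Renshaw = 0.02116 / 0.01930 = 1.0964
β_Sable = 0.02625 / 0.01930 = 1.3601
β_Galt = 0.02609 / 0.01930 = 1.3518
β_Brixley = 0.02299 / 0.01930 = 1.1912
β_Orrin = 0.02201 / 0.01930 = 1.1404
β_P = Σ w_i β_i = 0.10×1.0964 + 0.26×1.3601 + 0.30×1.3518 + 0.26×1.1912 + 0.08×1.1404 = 1.2698
E(R_P) = R_f + β_P × MRP = 4.89% + 1.2698 × 4.54% = 10.65%

10.65%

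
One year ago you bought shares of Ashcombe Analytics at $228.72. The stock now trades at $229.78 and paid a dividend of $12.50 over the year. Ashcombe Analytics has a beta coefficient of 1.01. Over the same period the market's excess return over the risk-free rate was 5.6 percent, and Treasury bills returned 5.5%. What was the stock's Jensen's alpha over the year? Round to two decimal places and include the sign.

-5.23%

Realised HPR = (P1 + D1 − P0) / P0 = (229.78 + 12.50 − 228.72) / 228.72 = 13.56 / 228.72 = 5.9286%
CAPM required = R_f + β·MRP = 5.5% + 1.01 × 5.6% = 11.1560%
α = realised − required = 5.9286% − 11.1560% = -5.23%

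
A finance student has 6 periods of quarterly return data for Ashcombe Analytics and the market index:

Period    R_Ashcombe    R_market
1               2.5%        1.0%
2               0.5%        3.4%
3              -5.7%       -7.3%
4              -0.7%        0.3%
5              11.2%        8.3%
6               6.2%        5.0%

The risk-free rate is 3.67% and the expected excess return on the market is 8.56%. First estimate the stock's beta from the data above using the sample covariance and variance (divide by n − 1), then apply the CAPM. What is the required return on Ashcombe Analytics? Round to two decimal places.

12.46%

Mean R_i = (2.5 + 0.5 − 5.7 − 0.7 + 11.2 + 6.2) / 6 = 2.3333%
Mean R_m = (1.0 + 3.4 − 7.3 + 0.3 + 8.3 + 5.0) / 6 = 1.7833%
Σ(R_i − R̄_i)(R_m − R̄_m) = 144.5933  ⇒  Cov = 144.5933 / 5 = 28.9187
Σ(R_m − R̄_m)² = 140.7483  ⇒  Var(R_m) = 140.7483 / 5 = 28.1497
β = Cov / Var(R_m) = 28.9187 / 28.1497 = 1.0273
E(R) = R_f + β × MRP = 3.67% + 1.0273 × 8.56% = 12.46%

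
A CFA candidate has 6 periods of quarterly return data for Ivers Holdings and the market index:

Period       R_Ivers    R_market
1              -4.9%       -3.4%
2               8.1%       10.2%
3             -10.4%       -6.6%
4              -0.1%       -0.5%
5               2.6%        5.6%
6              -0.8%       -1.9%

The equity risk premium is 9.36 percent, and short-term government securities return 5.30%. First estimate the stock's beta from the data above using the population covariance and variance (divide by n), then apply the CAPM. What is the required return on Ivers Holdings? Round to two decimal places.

14.40%

Mean R_i = (-4.9 + 8.1 − 10.4 − 0.1 + 2.6 − 0.8) / 6 = -0.9167%
Mean R_m = (-3.4 + 10.2 − 6.6 − 0.5 + 5.6 − 1.9) / 6 = 0.5667%
Σ(R_i − R̄_i)(R_m − R̄_m) = 187.1667  ⇒  Cov = 187.1667 / 6 = 31.1945
Σ(R_m − R̄_m)² = 192.4533  ⇒  Var(R_m) = 192.4533 / 6 = 32.0756
β = Cov / Var(R_m) = 31.1945 / 32.0756 = 0.9725
E(R) = R_f + β × MRP = 5.30% + 0.9725 × 9.36% = 14.40%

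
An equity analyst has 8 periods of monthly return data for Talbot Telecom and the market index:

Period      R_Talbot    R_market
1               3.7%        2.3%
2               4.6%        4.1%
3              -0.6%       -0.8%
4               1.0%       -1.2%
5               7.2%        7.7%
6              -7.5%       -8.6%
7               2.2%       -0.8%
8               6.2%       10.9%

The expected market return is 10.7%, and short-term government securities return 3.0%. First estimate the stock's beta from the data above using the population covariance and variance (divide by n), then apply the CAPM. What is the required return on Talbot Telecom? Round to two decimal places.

8.58%

Mean R_i = (3.7 + 4.6 − 0.6 + 1.0 + 7.2 − 7.5 + 2.2 + 6.2) / 8 = 2.1000%
Mean R_m = (2.3 + 4.1 − 0.8 − 1.2 + 7.7 − 8.6 − 0.8 + 10.9) / 8 = 1.7000%
Σ(R_i − R̄_i)(R_m − R̄_m) = 183.8500  ⇒  Cov = 183.8500 / 8 = 22.9813
Σ(R_m − R̄_m)² = 253.7600  ⇒  Var(R_m) = 253.7600 / 8 = 31.7200
β = Cov / Var(R_m) = 22.9813 / 31.7200 = 0.7245
MRP = 10.7% − 3.0% = 7.70%
E(R) = R_f + β × MRP = 3.0% + 0.7245 × 7.7% = 8.58%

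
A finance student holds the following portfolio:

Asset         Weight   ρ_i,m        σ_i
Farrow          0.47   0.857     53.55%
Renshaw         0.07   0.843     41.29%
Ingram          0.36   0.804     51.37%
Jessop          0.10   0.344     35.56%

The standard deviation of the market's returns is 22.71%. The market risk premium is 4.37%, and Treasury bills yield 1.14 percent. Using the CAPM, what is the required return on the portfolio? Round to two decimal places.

β_Farrow = 0.857 × 53.55% / 22.71% = 2.0208
β_Renshaw = 0.843 × 41.29% / 22.71% = 1.5327
β_Ingram = 0.804 × 51.37% / 22.71% = 1.8186
β_Jessop = 0.344 × 35.56% / 22.71% = 0.5386
β_P = Σ w_i β_i = 0.47×2.0208 + 0.07×1.5327 + 0.36×1.8186 + 0.10×0.5386 = 1.7656
E(R_P) = R_f + β_P × MRP = 1.14% + 1.7656 × 4.37% = 8.86%

8.86%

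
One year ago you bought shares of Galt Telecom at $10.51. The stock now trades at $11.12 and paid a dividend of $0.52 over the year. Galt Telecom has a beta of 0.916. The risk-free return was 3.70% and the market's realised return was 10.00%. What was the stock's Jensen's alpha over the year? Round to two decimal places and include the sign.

+1.28%

Realised HPR = (P1 + D1 − P0) / P0 = (11.12 + 0.52 − 10.51) / 10.51 = 1.13 / 10.51 = 10.7517%
MRP = 10.00% − 3.70% = 6.30%
CAPM required = R_f + β·MRP = 3.70% + 0.916 × 6.30% = 9.47080%
α = realised − required = 10.7517% − 9.47080% = +1.28%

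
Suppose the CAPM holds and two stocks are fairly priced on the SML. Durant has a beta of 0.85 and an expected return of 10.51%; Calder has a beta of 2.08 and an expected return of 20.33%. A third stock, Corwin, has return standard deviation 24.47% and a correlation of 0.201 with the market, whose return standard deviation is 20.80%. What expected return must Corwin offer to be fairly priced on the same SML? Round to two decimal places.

5.61%

MRP = (20.33% − 10.51%) / (2.08 − 0.85) = 7.9837%
R_f = 10.51% − 0.85 × 7.9837% = 3.7239%
β_Corwin = ρ·σ_i/σ_m = 0.201 × 24.47 / 20.80 = 0.2365
E(R_Corwin) = R_f + β × MRP = 3.7239% + 0.2365 × 7.9837% = 5.61%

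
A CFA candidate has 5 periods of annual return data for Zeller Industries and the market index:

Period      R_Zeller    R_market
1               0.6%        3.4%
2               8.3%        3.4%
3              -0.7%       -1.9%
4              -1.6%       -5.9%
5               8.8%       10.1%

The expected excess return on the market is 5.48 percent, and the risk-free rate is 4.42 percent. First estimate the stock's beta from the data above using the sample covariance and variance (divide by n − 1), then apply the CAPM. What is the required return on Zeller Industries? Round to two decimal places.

Mean R_i = (0.6 + 8.3 − 0.7 − 1.6 + 8.8) / 5 = 3.0800%
Mean R_m = (3.4 + 3.4 − 1.9 − 5.9 + 10.1) / 5 = 1.8200%
Σ(R_i − R̄_i)(R_m − R̄_m) = 101.8820  ⇒  Cov = 101.8820 / 4 = 25.4705
Σ(R_m − R̄_m)² = 146.9880  ⇒  Var(R_m) = 146.9880 / 4 = 36.7470
β = Cov / Var(R_m) = 25.4705 / 36.7470 = 0.6931
E(R) = R_f + β × MRP = 4.42% + 0.6931 × 5.48% = 8.22%

8.22%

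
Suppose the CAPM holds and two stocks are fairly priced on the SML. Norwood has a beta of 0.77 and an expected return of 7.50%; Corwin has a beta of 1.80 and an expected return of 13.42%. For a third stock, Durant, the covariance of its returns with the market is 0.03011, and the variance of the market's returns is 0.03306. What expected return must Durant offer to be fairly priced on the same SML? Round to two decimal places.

MRP = (13.42% − 7.50%) / (1.80 − 0.77) = 5.7476%
R_f = 7.50% − 0.77 × 5.7476% = 3.0743%
β_Durant = Cov / Var(R_m) = 0.03011 / 0.03306 = 0.9108
E(R_Durant) = R_f + β × MRP = 3.0743% + 0.9108 × 5.7476% = 8.31%

8.31%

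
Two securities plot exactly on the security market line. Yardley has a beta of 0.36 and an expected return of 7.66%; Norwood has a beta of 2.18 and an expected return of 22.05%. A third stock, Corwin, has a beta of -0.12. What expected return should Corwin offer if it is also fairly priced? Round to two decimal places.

3.86%

MRP (SML slope) = (22.05% − 7.66%) / (2.18 − 0.36) = 14.39% / 1.82 = 7.9066%
R_f (intercept) = 7.66% − 0.36 × 7.9066% = 4.8136%
E(R_Corwin) = R_f + β × MRP = 4.8136% + -0.12 × 7.9066% = 3.86%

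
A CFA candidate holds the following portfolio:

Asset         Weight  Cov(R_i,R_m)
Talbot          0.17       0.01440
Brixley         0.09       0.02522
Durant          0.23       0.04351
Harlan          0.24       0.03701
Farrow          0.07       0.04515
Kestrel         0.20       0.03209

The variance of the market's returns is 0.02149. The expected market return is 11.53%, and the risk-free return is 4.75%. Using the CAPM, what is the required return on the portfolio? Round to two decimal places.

β_Talbot = 0.01440 / 0.02149 = 0.6701
β_Brixley = 0.02522 / 0.02149 = 1.1736
β_Durant = 0.04351 / 0.02149 = 2.0247
β_Harlan = 0.03701 / 0.02149 = 1.7222
β_Farrow = 0.04515 / 0.02149 = 2.1010
β_Kestrel = 0.03209 / 0.02149 = 1.4933
β_P = Σ w_i β_i = 0.17×0.6701 + 0.09×1.1736 + 0.23×2.0247 + 0.24×1.7222 + 0.07×2.1010 + 0.20×1.4933 = 1.5443
MRP = 11.53% − 4.75% = 6.78%
E(R_P) = R_f + β_P × MRP = 4.75% + 1.5443 × 6.78% = 15.22%

15.22%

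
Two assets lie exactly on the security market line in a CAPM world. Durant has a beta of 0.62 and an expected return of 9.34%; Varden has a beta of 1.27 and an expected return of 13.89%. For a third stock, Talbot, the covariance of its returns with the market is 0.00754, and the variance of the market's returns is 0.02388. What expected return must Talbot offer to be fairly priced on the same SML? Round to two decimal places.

7.21%

MRP = (13.89% − 9.34%) / (1.27 − 0.62) = 7.0000%
R_f = 9.34% − 0.62 × 7.0000% = 5.0000%
β_Talbot = Cov / Var(R_m) = 0.00754 / 0.02388 = 0.3157
E(R_Talbot) = R_f + β × MRP = 5.0000% + 0.3157 × 7.0000% = 7.21%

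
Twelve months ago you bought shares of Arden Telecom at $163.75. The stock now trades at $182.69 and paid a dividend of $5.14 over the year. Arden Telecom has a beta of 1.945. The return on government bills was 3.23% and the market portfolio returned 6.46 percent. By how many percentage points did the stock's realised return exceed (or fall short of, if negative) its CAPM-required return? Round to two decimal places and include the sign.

+5.19%

Realised HPR = (P1 + D1 − P0) / P0 = (182.69 + 5.14 − 163.75) / 163.75 = 24.08 / 163.75 = 14.7053%
MRP = 6.46% − 3.23% = 3.23%
CAPM required = R_f + β·MRP = 3.23% + 1.945 × 3.23% = 9.51235%
α = realised − required = 14.7053% − 9.51235% = +5.19%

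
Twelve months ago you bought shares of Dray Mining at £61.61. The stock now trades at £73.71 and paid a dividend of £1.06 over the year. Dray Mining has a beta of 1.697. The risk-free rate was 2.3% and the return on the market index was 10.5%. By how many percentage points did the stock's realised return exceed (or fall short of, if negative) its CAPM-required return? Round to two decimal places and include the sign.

Realised HPR = (P1 + D1 − P0) / P0 = (73.71 + 1.06 − 61.61) / 61.61 = 13.16 / 61.61 = 21.3602%
MRP = 10.5% − 2.3% = 8.20%
CAPM required = R_f + β·MRP = 2.3% + 1.697 × 8.2% = 16.2154%
α = realised − required = 21.3602% − 16.2154% = +5.14%

+5.14%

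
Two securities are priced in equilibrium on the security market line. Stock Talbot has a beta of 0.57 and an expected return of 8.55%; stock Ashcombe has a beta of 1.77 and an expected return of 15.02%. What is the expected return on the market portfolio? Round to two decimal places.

10.87%

Both satisfy E(R) = R_f + β·MRP, so the slope of the SML is
MRP = (15.02% − 8.55%) / (1.77 − 0.57) = 6.47% / 1.20 = 5.3917%
R_f = E(R_Talbot) − β_Talbot·MRP = 8.55% − 0.57 × 5.3917% = 5.4767%
E(R_m) = R_f + MRP = 5.4767% + 5.3917% = 10.87%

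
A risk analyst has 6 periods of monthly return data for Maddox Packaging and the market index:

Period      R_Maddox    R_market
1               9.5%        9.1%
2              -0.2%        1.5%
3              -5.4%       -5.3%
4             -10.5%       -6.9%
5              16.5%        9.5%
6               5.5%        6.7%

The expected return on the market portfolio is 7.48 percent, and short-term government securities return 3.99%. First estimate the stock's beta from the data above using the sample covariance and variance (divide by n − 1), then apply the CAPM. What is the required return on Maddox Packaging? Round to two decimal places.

Mean R_i = (9.5 − 0.2 − 5.4 − 10.5 + 16.5 + 5.5) / 6 = 2.5667%
Mean R_m = (9.1 + 1.5 − 5.3 − 6.9 + 9.5 + 6.7) / 6 = 2.4333%
Σ(R_i − R̄_i)(R_m − R̄_m) = 343.3467  ⇒  Cov = 343.3467 / 5 = 68.6693
Σ(R_m − R̄_m)² = 260.3733  ⇒  Var(R_m) = 260.3733 / 5 = 52.0747
β = Cov / Var(R_m) = 68.6693 / 52.0747 = 1.3187
MRP = 7.48% − 3.99% = 3.49%
E(R) = R_f + β × MRP = 3.99% + 1.3187 × 3.49% = 8.59%

8.59%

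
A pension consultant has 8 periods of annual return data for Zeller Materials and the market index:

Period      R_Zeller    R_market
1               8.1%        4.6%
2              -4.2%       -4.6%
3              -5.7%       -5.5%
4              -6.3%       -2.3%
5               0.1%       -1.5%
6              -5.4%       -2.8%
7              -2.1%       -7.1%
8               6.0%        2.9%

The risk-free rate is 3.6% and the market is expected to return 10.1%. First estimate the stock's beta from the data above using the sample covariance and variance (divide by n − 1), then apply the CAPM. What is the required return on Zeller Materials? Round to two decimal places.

11.06%

Mean R_i = (8.1 − 4.2 − 5.7 − 6.3 + 0.1 − 5.4 − 2.1 + 6.0) / 8 = -1.1875%
Mean R_m = (4.6 − 4.6 − 5.5 − 2.3 − 1.5 − 2.8 − 7.1 + 2.9) / 8 = -2.0375%
Σ(R_i − R̄_i)(R_m − R̄_m) = 130.3438  ⇒  Cov = 130.3438 / 7 = 18.6205
Σ(R_m − R̄_m)² = 113.5588  ⇒  Var(R_m) = 113.5588 / 7 = 16.2227
β = Cov / Var(R_m) = 18.6205 / 16.2227 = 1.1478
MRP = 10.1% − 3.6% = 6.50%
E(R) = R_f + β × MRP = 3.6% + 1.1478 × 6.5% = 11.06%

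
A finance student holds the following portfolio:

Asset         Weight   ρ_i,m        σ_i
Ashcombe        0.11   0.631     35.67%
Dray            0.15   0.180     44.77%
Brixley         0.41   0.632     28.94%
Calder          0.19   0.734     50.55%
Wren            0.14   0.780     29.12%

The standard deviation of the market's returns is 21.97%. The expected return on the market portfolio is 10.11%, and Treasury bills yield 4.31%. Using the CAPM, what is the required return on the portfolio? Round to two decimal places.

β_Ashcombe = 0.631 × 35.67% / 21.97% = 1.0245
β_Dray = 0.180 × 44.77% / 21.97% = 0.3668
β_Brixley = 0.632 × 28.94% / 21.97% = 0.8325
β_Calder = 0.734 × 50.55% / 21.97% = 1.6888
β_Wren = 0.780 × 29.12% / 21.97% = 1.0338
β_P = Σ w_i β_i = 0.11×1.0245 + 0.15×0.3668 + 0.41×0.8325 + 0.19×1.6888 + 0.14×1.0338 = 0.9746
MRP = 10.11% − 4.31% = 5.80%
E(R_P) = R_f + β_P × MRP = 4.31% + 0.9746 × 5.80% = 9.96%

9.96%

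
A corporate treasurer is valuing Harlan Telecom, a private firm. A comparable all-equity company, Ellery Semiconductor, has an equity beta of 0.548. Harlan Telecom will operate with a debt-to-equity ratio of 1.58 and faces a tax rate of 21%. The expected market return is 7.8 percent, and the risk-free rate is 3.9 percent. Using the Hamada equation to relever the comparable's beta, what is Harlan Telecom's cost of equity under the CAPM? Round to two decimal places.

8.70%

β_L = β_U × [1 + (1 − t)(D/E)] = 0.548 × [1 + (1 − 0.21) × 1.58]
    = 0.548 × [1 + 0.79 × 1.58] = 0.548 × 2.2482 = 1.2320
MRP = 7.8% − 3.9% = 3.90%
E(R) = R_f + β_L × MRP = 3.9% + 1.2320 × 3.9% = 8.70%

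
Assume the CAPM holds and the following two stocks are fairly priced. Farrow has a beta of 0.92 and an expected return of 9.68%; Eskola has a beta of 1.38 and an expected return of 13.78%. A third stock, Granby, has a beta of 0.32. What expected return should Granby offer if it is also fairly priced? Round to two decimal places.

MRP (SML slope) = (13.78% − 9.68%) / (1.38 − 0.92) = 4.10% / 0.46 = 8.9130%
R_f (intercept) = 9.68% − 0.92 × 8.9130% = 1.4800%
E(R_Granby) = R_f + β × MRP = 1.4800% + 0.32 × 8.9130% = 4.33%

4.33%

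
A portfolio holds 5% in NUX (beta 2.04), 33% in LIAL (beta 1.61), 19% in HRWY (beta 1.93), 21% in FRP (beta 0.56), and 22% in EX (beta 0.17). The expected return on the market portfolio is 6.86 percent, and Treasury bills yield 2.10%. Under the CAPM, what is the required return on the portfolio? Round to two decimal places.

7.60%

β_P = Σ w_i β_i = 0.05×2.04 + 0.33×1.61 + 0.19×1.93 + 0.21×0.56 + 0.22×0.17 = 1.1550
MRP = 6.86% − 2.10% = 4.76%
E(R_P) = R_f + β_P × MRP = 2.10% + 1.1550 × 4.76% = 7.60%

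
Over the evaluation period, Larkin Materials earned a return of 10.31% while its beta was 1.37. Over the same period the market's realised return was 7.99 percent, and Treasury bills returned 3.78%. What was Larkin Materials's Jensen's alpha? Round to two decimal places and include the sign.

Market excess return = 7.99% − 3.78% = 4.21%
CAPM benchmark = R_f + β(R_m − R_f) = 3.78% + 1.37 × 4.21% = 9.5477%
α = actual − benchmark = 10.31% − 9.5477% = +0.76%

+0.76%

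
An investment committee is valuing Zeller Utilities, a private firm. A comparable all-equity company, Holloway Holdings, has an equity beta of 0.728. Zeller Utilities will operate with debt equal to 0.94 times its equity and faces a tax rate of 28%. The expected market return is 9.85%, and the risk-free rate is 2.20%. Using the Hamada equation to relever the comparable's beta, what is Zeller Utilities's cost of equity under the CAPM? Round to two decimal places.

11.54%

β_L = β_U × [1 + (1 − t)(D/E)] = 0.728 × [1 + (1 − 0.28) × 0.94]
    = 0.728 × [1 + 0.72 × 0.94] = 0.728 × 1.6768 = 1.2207
MRP = 9.85% − 2.20% = 7.65%
E(R) = R_f + β_L × MRP = 2.20% + 1.2207 × 7.65% = 11.54%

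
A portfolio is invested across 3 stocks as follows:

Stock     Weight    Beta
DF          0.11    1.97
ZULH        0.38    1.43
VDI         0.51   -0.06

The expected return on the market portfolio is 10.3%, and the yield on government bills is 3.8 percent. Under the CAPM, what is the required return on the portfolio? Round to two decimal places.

8.54%

β_P = Σ w_i β_i = 0.11×1.97 + 0.38×1.43 + 0.51×-0.06 = 0.7295
MRP = 10.3% − 3.8% = 6.50%
E(R_P) = R_f + β_P × MRP = 3.8% + 0.7295 × 6.5% = 8.54%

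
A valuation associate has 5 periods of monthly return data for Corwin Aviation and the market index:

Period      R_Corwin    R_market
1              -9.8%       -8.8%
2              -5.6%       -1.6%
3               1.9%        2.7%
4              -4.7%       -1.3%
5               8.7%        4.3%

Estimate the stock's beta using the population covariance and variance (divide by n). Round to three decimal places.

1.309

Mean R_i = (-9.8 − 5.6 + 1.9 − 4.7 + 8.7) / 5 = -1.9000%
Mean R_m = (-8.8 − 1.6 + 2.7 − 1.3 + 4.3) / 5 = -0.9400%
Σ(R_i − R̄_i)(R_m − R̄_m) = 134.9200  ⇒  Cov = 134.9200 / 5 = 26.9840
Σ(R_m − R̄_m)² = 103.0520  ⇒  Var(R_m) = 103.0520 / 5 = 20.6104
β = Cov / Var(R_m) = 26.9840 / 20.6104 = 1.3092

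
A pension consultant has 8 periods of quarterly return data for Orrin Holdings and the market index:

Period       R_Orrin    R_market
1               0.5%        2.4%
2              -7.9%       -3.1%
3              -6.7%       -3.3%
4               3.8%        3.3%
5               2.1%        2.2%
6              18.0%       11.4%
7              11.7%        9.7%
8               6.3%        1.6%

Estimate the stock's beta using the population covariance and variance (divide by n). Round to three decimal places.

1.585

Mean R_i = (0.5 − 7.9 − 6.7 + 3.8 + 2.1 + 18.0 + 11.7 + 6.3) / 8 = 3.4750%
Mean R_m = (2.4 − 3.1 − 3.3 + 3.3 + 2.2 + 11.4 + 9.7 + 1.6) / 8 = 3.0250%
Σ(R_i − R̄_i)(R_m − R̄_m) = 309.6350  ⇒  Cov = 309.6350 / 8 = 38.7044
Σ(R_m − R̄_m)² = 195.3950  ⇒  Var(R_m) = 195.3950 / 8 = 24.4244
β = Cov / Var(R_m) = 38.7044 / 24.4244 = 1.5847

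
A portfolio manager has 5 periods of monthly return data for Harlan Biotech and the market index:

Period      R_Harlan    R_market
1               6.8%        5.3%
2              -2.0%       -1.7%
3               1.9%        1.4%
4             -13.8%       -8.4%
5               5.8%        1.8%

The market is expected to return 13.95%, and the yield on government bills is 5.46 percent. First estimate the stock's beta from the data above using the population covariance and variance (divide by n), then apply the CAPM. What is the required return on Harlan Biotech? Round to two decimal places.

Mean R_i = (6.8 − 2.0 + 1.9 − 13.8 + 5.8) / 5 = -0.2600%
Mean R_m = (5.3 − 1.7 + 1.4 − 8.4 + 1.8) / 5 = -0.3200%
Σ(R_i − R̄_i)(R_m − R̄_m) = 168.0440  ⇒  Cov = 168.0440 / 5 = 33.6088
Σ(R_m − R̄_m)² = 106.2280  ⇒  Var(R_m) = 106.2280 / 5 = 21.2456
β = Cov / Var(R_m) = 33.6088 / 21.2456 = 1.5819
MRP = 13.95% − 5.46% = 8.49%
E(R) = R_f + β × MRP = 5.46% + 1.5819 × 8.49% = 18.89%

18.89%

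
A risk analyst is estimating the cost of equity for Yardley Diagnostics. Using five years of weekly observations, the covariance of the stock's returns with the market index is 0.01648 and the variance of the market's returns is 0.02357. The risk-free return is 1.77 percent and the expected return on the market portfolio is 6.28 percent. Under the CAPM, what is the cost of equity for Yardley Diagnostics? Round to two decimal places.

β = Cov(R_i, R_m) / Var(R_m) = 0.01648 / 0.02357 = 0.6992
MRP = 6.28% − 1.77% = 4.51%
E(R) = R_f + β × MRP = 1.77% + 0.6992 × 4.51% = 4.92%

4.92%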